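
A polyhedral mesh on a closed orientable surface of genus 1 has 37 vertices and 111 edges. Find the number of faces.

For a closed orientable surface of genus 1, χ = 2 − 2·1 = 0.
F = 0 − V + E = 0 − 37 + 111 = 74.

74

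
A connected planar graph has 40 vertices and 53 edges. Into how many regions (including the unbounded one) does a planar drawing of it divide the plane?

Euler's formula for a connected plane graph: V − E + F = 2, so F = 2 − 40 + 53 = 15.

15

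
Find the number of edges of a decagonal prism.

30

A prism on an n-gon has two n-gon bases and n rectangular sides: V = 2·10 = 20, E = 3·10 = 30, F = 10 + 2 = 12.
Check: V − E + F = 20 − 30 + 12 = 2.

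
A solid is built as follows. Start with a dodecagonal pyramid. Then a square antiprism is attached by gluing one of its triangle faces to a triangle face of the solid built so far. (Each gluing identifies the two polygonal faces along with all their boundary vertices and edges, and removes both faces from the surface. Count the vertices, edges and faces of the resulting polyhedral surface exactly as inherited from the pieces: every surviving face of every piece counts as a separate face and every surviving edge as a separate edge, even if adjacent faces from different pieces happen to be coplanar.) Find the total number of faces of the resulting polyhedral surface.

A dodecagonal pyramid: V=13, E=24, F=13.
Attach a square antiprism (V=8, E=16, F=10) along a 3-gon: merge 3 vertices and 3 edges, delete both glued faces → V=18, E=37, F=21.
Check: V − E + F = 18 − 37 + 21 = 2.

21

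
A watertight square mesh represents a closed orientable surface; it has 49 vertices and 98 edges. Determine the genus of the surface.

1

Every face is a square and each edge borders two faces, so 4F = 2·98, giving F = 49.
χ = V − E + F = 49 − 98 + 49 = 0.
For a closed orientable surface χ = 2 − 2g, so g = (2 − (0))/2 = 1.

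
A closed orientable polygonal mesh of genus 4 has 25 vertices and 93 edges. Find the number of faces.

62

For a closed orientable surface of genus 4, χ = 2 − 2·4 = -6.
F = -6 − V + E = -6 − 25 + 93 = 62.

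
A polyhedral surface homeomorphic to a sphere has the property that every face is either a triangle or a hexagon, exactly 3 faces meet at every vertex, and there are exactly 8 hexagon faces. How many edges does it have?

Let x be the number of triangles; then F = 8 + x.
Edge–face incidences: 2E = 6·8 + 3·x = 48 + 3x.
Every vertex has degree 3, so 3V = 2E.
Euler: V − E + F = 2 ⇒ (2E)/3 − E + (8 + x) = 2.
Multiply by 6: 2·(2E) − 3·(2E) + 6·(8 + x) = 12, i.e. 48 + 6x − (48 + 3x) = 12.
Collecting terms: 3x = 12, so x = 4.
Then 2E = 48 + 3·4 = 60, so E = 30, V = 2E/3 = 20, F = 8 + 4 = 12.

30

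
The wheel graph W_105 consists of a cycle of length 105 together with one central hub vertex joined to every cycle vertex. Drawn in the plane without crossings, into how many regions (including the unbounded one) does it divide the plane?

W_105 has V = 105 + 1 = 106 vertices and E = 2·105 = 210 edges.
By Euler's formula F = 2 − V + E = 2 − 106 + 210 = 106.

106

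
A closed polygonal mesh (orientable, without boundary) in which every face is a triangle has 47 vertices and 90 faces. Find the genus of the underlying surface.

0

Every face is a triangle, so 2E = 3·90 = 270, giving E = 135.
χ = V − E + F = 47 − 135 + 90 = 2.
For a closed orientable surface χ = 2 − 2g, so g = (2 − (2))/2 = 0.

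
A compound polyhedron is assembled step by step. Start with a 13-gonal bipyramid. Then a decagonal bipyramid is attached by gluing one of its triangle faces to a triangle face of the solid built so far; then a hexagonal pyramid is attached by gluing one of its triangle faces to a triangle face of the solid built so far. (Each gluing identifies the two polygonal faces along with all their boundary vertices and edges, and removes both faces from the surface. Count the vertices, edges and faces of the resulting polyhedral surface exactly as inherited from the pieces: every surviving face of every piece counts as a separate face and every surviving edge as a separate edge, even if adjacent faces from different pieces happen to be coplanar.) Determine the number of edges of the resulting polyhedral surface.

A 13-gonal bipyramid: V=15, E=39, F=26.
Attach a decagonal bipyramid (V=12, E=30, F=20) along a 3-gon: merge 3 vertices and 3 edges, delete both glued faces → V=24, E=66, F=44.
Attach a hexagonal pyramid (V=7, E=12, F=7) along a 3-gon: merge 3 vertices and 3 edges, delete both glued faces → V=28, E=75, F=49.
Check: V − E + F = 28 − 75 + 49 = 2.

75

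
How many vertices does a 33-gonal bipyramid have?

A bipyramid over an n-gon has 2n triangular faces and n + 2 vertices: V = 33 + 2 = 35, E = 3·33 = 99, F = 2·33 = 66.
Check: V − E + F = 35 − 99 + 66 = 2.

35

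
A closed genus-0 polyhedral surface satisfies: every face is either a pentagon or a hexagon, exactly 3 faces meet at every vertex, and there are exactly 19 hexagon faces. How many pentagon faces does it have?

12

Let x be the number of pentagons; then F = 19 + x.
Edge–face incidences: 2E = 6·19 + 5·x = 114 + 5x.
Every vertex has degree 3, so 3V = 2E.
Euler: V − E + F = 2 ⇒ (2E)/3 − E + (19 + x) = 2.
Multiply by 6: 2·(2E) − 3·(2E) + 6·(19 + x) = 12, i.e. 114 + 6x − (114 + 5x) = 12.
Collecting terms: x = 12.
Then 2E = 114 + 5·12 = 174, so E = 87, V = 2E/3 = 58, F = 19 + 12 = 31.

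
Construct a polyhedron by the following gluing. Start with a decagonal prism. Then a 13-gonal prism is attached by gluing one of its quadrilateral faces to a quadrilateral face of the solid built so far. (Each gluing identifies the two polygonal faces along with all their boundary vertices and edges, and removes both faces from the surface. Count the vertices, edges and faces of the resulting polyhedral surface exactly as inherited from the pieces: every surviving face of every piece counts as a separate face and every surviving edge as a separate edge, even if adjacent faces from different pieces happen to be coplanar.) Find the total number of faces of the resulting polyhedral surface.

25

A decagonal prism: V=20, E=30, F=12.
Attach a 13-gonal prism (V=26, E=39, F=15) along a 4-gon: merge 4 vertices and 4 edges, delete both glued faces → V=42, E=65, F=25.
Check: V − E + F = 42 − 65 + 25 = 2.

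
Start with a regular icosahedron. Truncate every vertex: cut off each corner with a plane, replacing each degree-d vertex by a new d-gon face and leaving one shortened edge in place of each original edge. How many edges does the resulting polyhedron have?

90

The base solid has V = 12, E = 30, F = 20.
Truncation replaces each original edge-end by a new vertex, so V′ = 2E = 60.
Each original edge survives, and each old vertex of degree d contributes d new edges; summing degrees gives Σd = 2E, so E′ = E + 2E = 3E = 90.
Each original face survives and each original vertex becomes one new face: F′ = F + V = 32.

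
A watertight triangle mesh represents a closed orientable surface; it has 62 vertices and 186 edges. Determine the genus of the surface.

1

Every face is a triangle and each edge borders two faces, so 3F = 2·186, giving F = 124.
χ = V − E + F = 62 − 186 + 124 = 0.
For a closed orientable surface χ = 2 − 2g, so g = (2 − (0))/2 = 1.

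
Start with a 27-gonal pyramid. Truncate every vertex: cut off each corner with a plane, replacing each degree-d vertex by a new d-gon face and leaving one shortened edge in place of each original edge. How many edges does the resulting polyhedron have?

The base solid has V = 28, E = 54, F = 28.
Truncation replaces each original edge-end by a new vertex, so V′ = 2E = 108.
Each original edge survives, and each old vertex of degree d contributes d new edges; summing degrees gives Σd = 2E, so E′ = E + 2E = 3E = 162.
Each original face survives and each original vertex becomes one new face: F′ = F + V = 56.

162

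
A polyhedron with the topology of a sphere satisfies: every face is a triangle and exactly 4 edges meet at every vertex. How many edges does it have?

12

Each face has 3 edges and each edge borders two faces, so 2E = 3F.
Each vertex has degree 4, so 4V = 2E and hence V = 3F/4.
Euler: V − E + F = 2 ⇒ (3F/4) − (3F/2) + F = 2.
Multiply by 8: (6 − 12 + 8)F = 16, i.e. 2F = 16.
So F = 8, E = 3·8/2 = 12, V = 3·8/4 = 6.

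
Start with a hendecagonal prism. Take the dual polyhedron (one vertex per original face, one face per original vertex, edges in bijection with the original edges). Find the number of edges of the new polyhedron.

33

The base solid has V = 22, E = 33, F = 13.
The dual swaps V and F and preserves E: V′ = F = 13, E′ = E = 33, F′ = V = 22.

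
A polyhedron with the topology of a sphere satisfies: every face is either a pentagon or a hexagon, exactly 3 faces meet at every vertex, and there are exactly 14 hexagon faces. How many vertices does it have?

48

Let x be the number of pentagons; then F = 14 + x.
Edge–face incidences: 2E = 6·14 + 5·x = 84 + 5x.
Every vertex has degree 3, so 3V = 2E.
Euler: V − E + F = 2 ⇒ (2E)/3 − E + (14 + x) = 2.
Multiply by 6: 2·(2E) − 3·(2E) + 6·(14 + x) = 12, i.e. 84 + 6x − (84 + 5x) = 12.
Collecting terms: x = 12.
Then 2E = 84 + 5·12 = 144, so E = 72, V = 2E/3 = 48, F = 14 + 12 = 26.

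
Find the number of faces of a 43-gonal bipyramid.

86

A bipyramid over an n-gon has 2n triangular faces and n + 2 vertices: V = 43 + 2 = 45, E = 3·43 = 129, F = 2·43 = 86.
Check: V − E + F = 45 − 129 + 86 = 2.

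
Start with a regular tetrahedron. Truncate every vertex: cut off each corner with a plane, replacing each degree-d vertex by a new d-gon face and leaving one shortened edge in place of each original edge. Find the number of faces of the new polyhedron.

The base solid has V = 4, E = 6, F = 4.
Truncation replaces each original edge-end by a new vertex, so V′ = 2E = 12.
Each original edge survives, and each old vertex of degree d contributes d new edges; summing degrees gives Σd = 2E, so E′ = E + 2E = 3E = 18.
Each original face survives and each original vertex becomes one new face: F′ = F + V = 8.

8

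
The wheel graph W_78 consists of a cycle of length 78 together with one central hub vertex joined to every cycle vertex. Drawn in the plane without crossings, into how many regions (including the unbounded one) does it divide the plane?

79

W_78 has V = 78 + 1 = 79 vertices and E = 2·78 = 156 edges.
By Euler's formula F = 2 − V + E = 2 − 79 + 156 = 79.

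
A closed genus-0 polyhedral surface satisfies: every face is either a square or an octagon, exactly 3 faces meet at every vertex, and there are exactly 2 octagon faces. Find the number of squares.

8

Let x be the number of squares; then F = 2 + x.
Edge–face incidences: 2E = 8·2 + 4·x = 16 + 4x.
Every vertex has degree 3, so 3V = 2E.
Euler: V − E + F = 2 ⇒ (2E)/3 − E + (2 + x) = 2.
Multiply by 6: 2·(2E) − 3·(2E) + 6·(2 + x) = 12, i.e. 12 + 6x − (16 + 4x) = 12.
Collecting terms: 2x − 4 = 12, so 2x = 16, so x = 8.
Then 2E = 16 + 4·8 = 48, so E = 24, V = 2E/3 = 16, F = 2 + 8 = 10.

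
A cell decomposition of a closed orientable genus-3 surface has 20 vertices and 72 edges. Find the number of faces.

48

For a closed orientable surface of genus 3, χ = 2 − 2·3 = -4.
F = -4 − V + E = -4 − 20 + 72 = 48.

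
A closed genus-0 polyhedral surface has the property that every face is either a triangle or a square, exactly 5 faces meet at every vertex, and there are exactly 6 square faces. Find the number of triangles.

Let x be the number of triangles; then F = 6 + x.
Edge–face incidences: 2E = 4·6 + 3·x = 24 + 3x.
Every vertex has degree 5, so 5V = 2E.
Euler: V − E + F = 2 ⇒ (2E)/5 − E + (6 + x) = 2.
Multiply by 10: 2·(2E) − 5·(2E) + 10·(6 + x) = 20, i.e. 60 + 10x − 3·(24 + 3x) = 20.
Collecting terms: x − 12 = 20, so x = 32.
Then 2E = 24 + 3·32 = 120, so E = 60, V = 2E/5 = 24, F = 6 + 32 = 38.

32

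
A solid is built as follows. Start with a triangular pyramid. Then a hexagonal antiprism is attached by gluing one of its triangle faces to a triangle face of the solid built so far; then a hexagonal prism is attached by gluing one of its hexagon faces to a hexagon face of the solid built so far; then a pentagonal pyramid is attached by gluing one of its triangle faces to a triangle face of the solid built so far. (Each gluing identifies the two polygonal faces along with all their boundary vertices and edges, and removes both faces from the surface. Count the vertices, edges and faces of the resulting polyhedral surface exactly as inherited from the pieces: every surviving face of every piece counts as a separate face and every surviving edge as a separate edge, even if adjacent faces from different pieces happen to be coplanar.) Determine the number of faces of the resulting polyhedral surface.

26

A triangular pyramid: V=4, E=6, F=4.
Attach a hexagonal antiprism (V=12, E=24, F=14) along a 3-gon: merge 3 vertices and 3 edges, delete both glued faces → V=13, E=27, F=16.
Attach a hexagonal prism (V=12, E=18, F=8) along a 6-gon: merge 6 vertices and 6 edges, delete both glued faces → V=19, E=39, F=22.
Attach a pentagonal pyramid (V=6, E=10, F=6) along a 3-gon: merge 3 vertices and 3 edges, delete both glued faces → V=22, E=46, F=26.
Check: V − E + F = 22 − 46 + 26 = 2.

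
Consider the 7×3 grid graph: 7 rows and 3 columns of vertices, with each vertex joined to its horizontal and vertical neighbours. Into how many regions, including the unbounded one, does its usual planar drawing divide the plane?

13

The grid has V = 7·3 = 21 vertices and E = 7·2 + 3·6 = 32 edges.
F = 2 − V + E = 2 − 21 + 32 = 13.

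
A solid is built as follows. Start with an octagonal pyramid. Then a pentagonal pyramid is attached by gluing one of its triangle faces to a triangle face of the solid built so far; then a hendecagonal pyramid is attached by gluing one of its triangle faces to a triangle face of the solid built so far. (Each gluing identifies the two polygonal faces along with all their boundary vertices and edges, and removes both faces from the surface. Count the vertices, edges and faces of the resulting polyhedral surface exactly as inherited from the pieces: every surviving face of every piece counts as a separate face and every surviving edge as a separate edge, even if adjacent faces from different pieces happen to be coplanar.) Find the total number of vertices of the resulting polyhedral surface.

21

An octagonal pyramid: V=9, E=16, F=9.
Attach a pentagonal pyramid (V=6, E=10, F=6) along a 3-gon: merge 3 vertices and 3 edges, delete both glued faces → V=12, E=23, F=13.
Attach a hendecagonal pyramid (V=12, E=22, F=12) along a 3-gon: merge 3 vertices and 3 edges, delete both glued faces → V=21, E=42, F=23.
Check: V − E + F = 21 − 42 + 23 = 2.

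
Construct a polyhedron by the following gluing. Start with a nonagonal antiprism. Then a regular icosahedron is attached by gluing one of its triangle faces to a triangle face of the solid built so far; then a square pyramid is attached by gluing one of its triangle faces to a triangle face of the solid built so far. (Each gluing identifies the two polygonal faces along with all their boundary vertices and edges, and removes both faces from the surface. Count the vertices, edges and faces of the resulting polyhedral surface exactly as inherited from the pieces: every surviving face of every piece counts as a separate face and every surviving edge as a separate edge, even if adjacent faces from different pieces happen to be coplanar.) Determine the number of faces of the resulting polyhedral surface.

A nonagonal antiprism: V=18, E=36, F=20.
Attach a regular icosahedron (V=12, E=30, F=20) along a 3-gon: merge 3 vertices and 3 edges, delete both glued faces → V=27, E=63, F=38.
Attach a square pyramid (V=5, E=8, F=5) along a 3-gon: merge 3 vertices and 3 edges, delete both glued faces → V=29, E=68, F=41.
Check: V − E + F = 29 − 68 + 41 = 2.

41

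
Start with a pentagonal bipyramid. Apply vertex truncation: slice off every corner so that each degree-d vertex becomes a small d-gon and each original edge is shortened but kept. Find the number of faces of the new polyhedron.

The base solid has V = 7, E = 15, F = 10.
Truncation replaces each original edge-end by a new vertex, so V′ = 2E = 30.
Each original edge survives, and each old vertex of degree d contributes d new edges; summing degrees gives Σd = 2E, so E′ = E + 2E = 3E = 45.
Each original face survives and each original vertex becomes one new face: F′ = F + V = 17.

17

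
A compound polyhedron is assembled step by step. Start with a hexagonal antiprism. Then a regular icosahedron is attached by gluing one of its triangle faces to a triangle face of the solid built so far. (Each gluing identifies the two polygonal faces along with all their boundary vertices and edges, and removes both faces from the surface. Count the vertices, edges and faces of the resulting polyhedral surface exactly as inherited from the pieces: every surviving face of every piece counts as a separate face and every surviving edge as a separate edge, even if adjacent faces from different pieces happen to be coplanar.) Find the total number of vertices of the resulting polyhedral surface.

A hexagonal antiprism: V=12, E=24, F=14.
Attach a regular icosahedron (V=12, E=30, F=20) along a 3-gon: merge 3 vertices and 3 edges, delete both glued faces → V=21, E=51, F=32.
Check: V − E + F = 21 − 51 + 32 = 2.

21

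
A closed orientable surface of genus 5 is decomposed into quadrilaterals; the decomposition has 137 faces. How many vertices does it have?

χ = 2 − 2·5 = -8, and every face is a square so 4F = 2E.
E = 4·137/2 = 274. Then V = -8 + E − F = -8 + 274 − 137 = 129.

129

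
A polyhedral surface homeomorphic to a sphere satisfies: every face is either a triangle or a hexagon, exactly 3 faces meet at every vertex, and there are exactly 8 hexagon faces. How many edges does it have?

30

Let x be the number of triangles; then F = 8 + x.
Edge–face incidences: 2E = 6·8 + 3·x = 48 + 3x.
Every vertex has degree 3, so 3V = 2E.
Euler: V − E + F = 2 ⇒ (2E)/3 − E + (8 + x) = 2.
Multiply by 6: 2·(2E) − 3·(2E) + 6·(8 + x) = 12, i.e. 48 + 6x − (48 + 3x) = 12.
Collecting terms: 3x = 12, so x = 4.
Then 2E = 48 + 3·4 = 60, so E = 30, V = 2E/3 = 20, F = 8 + 4 = 12.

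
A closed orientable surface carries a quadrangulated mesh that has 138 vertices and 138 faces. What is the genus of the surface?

Every face is a square, so 2E = 4·138 = 552, giving E = 276.
χ = V − E + F = 138 − 276 + 138 = 0.
For a closed orientable surface χ = 2 − 2g, so g = (2 − (0))/2 = 1.

1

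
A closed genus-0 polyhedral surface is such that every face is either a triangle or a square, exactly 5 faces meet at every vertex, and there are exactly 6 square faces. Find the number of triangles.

Let x be the number of triangles; then F = 6 + x.
Edge–face incidences: 2E = 4·6 + 3·x = 24 + 3x.
Every vertex has degree 5, so 5V = 2E.
Euler: V − E + F = 2 ⇒ (2E)/5 − E + (6 + x) = 2.
Multiply by 10: 2·(2E) − 5·(2E) + 10·(6 + x) = 20, i.e. 60 + 10x − 3·(24 + 3x) = 20.
Collecting terms: x − 12 = 20, so x = 32.
Then 2E = 24 + 3·32 = 120, so E = 60, V = 2E/5 = 24, F = 6 + 32 = 38.

32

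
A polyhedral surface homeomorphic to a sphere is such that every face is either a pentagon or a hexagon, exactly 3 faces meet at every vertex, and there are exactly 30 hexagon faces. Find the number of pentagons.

Let x be the number of pentagons; then F = 30 + x.
Edge–face incidences: 2E = 6·30 + 5·x = 180 + 5x.
Every vertex has degree 3, so 3V = 2E.
Euler: V − E + F = 2 ⇒ (2E)/3 − E + (30 + x) = 2.
Multiply by 6: 2·(2E) − 3·(2E) + 6·(30 + x) = 12, i.e. 180 + 6x − (180 + 5x) = 12.
Collecting terms: x = 12.
Then 2E = 180 + 5·12 = 240, so E = 120, V = 2E/3 = 80, F = 30 + 12 = 42.

12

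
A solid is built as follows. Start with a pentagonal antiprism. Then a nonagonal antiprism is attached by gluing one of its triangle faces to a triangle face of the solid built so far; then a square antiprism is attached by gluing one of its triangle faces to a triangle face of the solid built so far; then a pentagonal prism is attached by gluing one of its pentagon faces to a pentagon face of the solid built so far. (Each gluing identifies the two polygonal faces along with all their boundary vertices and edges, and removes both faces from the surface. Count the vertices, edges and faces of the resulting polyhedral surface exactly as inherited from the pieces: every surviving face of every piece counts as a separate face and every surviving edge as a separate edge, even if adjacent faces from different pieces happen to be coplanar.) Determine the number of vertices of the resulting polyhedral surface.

A pentagonal antiprism: V=10, E=20, F=12.
Attach a nonagonal antiprism (V=18, E=36, F=20) along a 3-gon: merge 3 vertices and 3 edges, delete both glued faces → V=25, E=53, F=30.
Attach a square antiprism (V=8, E=16, F=10) along a 3-gon: merge 3 vertices and 3 edges, delete both glued faces → V=30, E=66, F=38.
Attach a pentagonal prism (V=10, E=15, F=7) along a 5-gon: merge 5 vertices and 5 edges, delete both glued faces → V=35, E=76, F=43.
Check: V − E + F = 35 − 76 + 43 = 2.

35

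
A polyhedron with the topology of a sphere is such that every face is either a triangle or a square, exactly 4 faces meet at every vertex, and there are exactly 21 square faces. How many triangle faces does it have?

Let x be the number of triangles; then F = 21 + x.
Edge–face incidences: 2E = 4·21 + 3·x = 84 + 3x.
Every vertex has degree 4, so 4V = 2E.
Euler: V − E + F = 2 ⇒ (2E)/4 − E + (21 + x) = 2.
Multiply by 8: 2·(2E) − 4·(2E) + 8·(21 + x) = 16, i.e. 168 + 8x − 2·(84 + 3x) = 16.
Collecting terms: 2x = 16, so x = 8.
Then 2E = 84 + 3·8 = 108, so E = 54, V = 2E/4 = 27, F = 21 + 8 = 29.

8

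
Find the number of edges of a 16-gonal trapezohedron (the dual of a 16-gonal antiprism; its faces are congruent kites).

The n-trapezohedron (dual of the n-antiprism) has V = 2·16 + 2 = 34, E = 4·16 = 64, F = 2·16 = 32.

64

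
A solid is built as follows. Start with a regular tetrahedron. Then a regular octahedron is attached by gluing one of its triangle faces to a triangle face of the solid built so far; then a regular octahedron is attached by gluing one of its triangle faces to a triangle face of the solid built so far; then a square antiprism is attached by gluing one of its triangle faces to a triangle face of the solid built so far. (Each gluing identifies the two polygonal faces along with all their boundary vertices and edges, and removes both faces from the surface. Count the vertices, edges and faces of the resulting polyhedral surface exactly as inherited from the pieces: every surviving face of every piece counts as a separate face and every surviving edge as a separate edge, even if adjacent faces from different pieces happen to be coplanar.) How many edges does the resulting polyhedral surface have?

A regular tetrahedron: V=4, E=6, F=4.
Attach a regular octahedron (V=6, E=12, F=8) along a 3-gon: merge 3 vertices and 3 edges, delete both glued faces → V=7, E=15, F=10.
Attach a regular octahedron (V=6, E=12, F=8) along a 3-gon: merge 3 vertices and 3 edges, delete both glued faces → V=10, E=24, F=16.
Attach a square antiprism (V=8, E=16, F=10) along a 3-gon: merge 3 vertices and 3 edges, delete both glued faces → V=15, E=37, F=24.
Check: V − E + F = 15 − 37 + 24 = 2.

37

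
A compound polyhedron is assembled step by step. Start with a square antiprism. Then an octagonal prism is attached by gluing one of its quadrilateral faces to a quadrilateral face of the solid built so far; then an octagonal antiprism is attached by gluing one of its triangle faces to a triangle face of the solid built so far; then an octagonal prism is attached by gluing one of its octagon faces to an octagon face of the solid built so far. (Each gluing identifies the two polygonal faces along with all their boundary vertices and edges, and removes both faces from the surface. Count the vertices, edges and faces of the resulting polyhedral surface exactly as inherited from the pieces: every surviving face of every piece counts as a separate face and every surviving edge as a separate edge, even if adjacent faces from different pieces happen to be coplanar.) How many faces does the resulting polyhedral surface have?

42

A square antiprism: V=8, E=16, F=10.
Attach an octagonal prism (V=16, E=24, F=10) along a 4-gon: merge 4 vertices and 4 edges, delete both glued faces → V=20, E=36, F=18.
Attach an octagonal antiprism (V=16, E=32, F=18) along a 3-gon: merge 3 vertices and 3 edges, delete both glued faces → V=33, E=65, F=34.
Attach an octagonal prism (V=16, E=24, F=10) along an 8-gon: merge 8 vertices and 8 edges, delete both glued faces → V=41, E=81, F=42.
Check: V − E + F = 41 − 81 + 42 = 2.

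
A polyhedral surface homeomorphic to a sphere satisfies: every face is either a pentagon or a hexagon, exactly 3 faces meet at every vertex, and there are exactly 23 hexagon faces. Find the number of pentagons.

Let x be the number of pentagons; then F = 23 + x.
Edge–face incidences: 2E = 6·23 + 5·x = 138 + 5x.
Every vertex has degree 3, so 3V = 2E.
Euler: V − E + F = 2 ⇒ (2E)/3 − E + (23 + x) = 2.
Multiply by 6: 2·(2E) − 3·(2E) + 6·(23 + x) = 12, i.e. 138 + 6x − (138 + 5x) = 12.
Collecting terms: x = 12.
Then 2E = 138 + 5·12 = 198, so E = 99, V = 2E/3 = 66, F = 23 + 12 = 35.

12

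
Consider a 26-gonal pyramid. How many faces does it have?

A pyramid on an n-gon base has one n-gon and n triangles: V = 26 + 1 = 27, E = 2·26 = 52, F = 26 + 1 = 27.
Check: V − E + F = 27 − 52 + 27 = 2.

27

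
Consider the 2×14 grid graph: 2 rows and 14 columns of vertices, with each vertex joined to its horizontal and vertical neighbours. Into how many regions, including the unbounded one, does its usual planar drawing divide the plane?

The grid has V = 2·14 = 28 vertices and E = 2·13 + 14·1 = 40 edges.
F = 2 − V + E = 2 − 28 + 40 = 14.

14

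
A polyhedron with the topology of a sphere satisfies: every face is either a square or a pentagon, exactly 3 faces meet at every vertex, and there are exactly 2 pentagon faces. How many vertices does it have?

10

Let x be the number of squares; then F = 2 + x.
Edge–face incidences: 2E = 5·2 + 4·x = 10 + 4x.
Every vertex has degree 3, so 3V = 2E.
Euler: V − E + F = 2 ⇒ (2E)/3 − E + (2 + x) = 2.
Multiply by 6: 2·(2E) − 3·(2E) + 6·(2 + x) = 12, i.e. 12 + 6x − (10 + 4x) = 12.
Collecting terms: 2x + 2 = 12, so 2x = 10, so x = 5.
Then 2E = 10 + 4·5 = 30, so E = 15, V = 2E/3 = 10, F = 2 + 5 = 7.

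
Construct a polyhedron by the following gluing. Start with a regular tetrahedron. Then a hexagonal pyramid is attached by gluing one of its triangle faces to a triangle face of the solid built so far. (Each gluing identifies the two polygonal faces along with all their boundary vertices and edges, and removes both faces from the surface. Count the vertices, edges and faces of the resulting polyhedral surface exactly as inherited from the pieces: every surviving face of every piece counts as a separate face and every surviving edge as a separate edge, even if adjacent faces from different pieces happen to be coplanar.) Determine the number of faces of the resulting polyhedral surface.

A regular tetrahedron: V=4, E=6, F=4.
Attach a hexagonal pyramid (V=7, E=12, F=7) along a 3-gon: merge 3 vertices and 3 edges, delete both glued faces → V=8, E=15, F=9.
Check: V − E + F = 8 − 15 + 9 = 2.

9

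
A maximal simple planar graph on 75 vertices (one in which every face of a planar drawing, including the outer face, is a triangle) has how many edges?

In a plane triangulation 3F = 2E and V − E + F = 2, so E = 3V − 6 = 3·75 − 6 = 219.

219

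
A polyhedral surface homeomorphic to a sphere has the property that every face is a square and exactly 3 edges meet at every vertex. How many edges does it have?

Each face has 4 edges and each edge borders two faces, so 2E = 4F.
Each vertex has degree 3, so 3V = 2E and hence V = 4F/3.
Euler: V − E + F = 2 ⇒ (4F/3) − (4F/2) + F = 2.
Multiply by 6: (8 − 12 + 6)F = 12, i.e. 2F = 12.
So F = 6, E = 4·6/2 = 12, V = 4·6/3 = 8.

12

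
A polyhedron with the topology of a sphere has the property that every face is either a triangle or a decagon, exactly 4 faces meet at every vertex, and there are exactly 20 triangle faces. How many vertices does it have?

20

Let x be the number of decagons; then F = 20 + x.
Edge–face incidences: 2E = 3·20 + 10·x = 60 + 10x.
Every vertex has degree 4, so 4V = 2E.
Euler: V − E + F = 2 ⇒ (2E)/4 − E + (20 + x) = 2.
Multiply by 8: 2·(2E) − 4·(2E) + 8·(20 + x) = 16, i.e. 160 + 8x − 2·(60 + 10x) = 16.
Collecting terms: −12x + 40 = 16, so −12x = −24, so x = 2.
Then 2E = 60 + 10·2 = 80, so E = 40, V = 2E/4 = 20, F = 20 + 2 = 22.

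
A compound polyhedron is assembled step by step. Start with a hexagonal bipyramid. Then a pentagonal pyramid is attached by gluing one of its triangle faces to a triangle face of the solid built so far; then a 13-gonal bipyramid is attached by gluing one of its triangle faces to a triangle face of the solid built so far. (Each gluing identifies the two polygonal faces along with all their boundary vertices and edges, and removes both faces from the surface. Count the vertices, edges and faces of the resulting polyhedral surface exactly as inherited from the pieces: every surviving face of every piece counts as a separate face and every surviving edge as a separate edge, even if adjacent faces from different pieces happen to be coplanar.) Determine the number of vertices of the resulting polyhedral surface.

23

A hexagonal bipyramid: V=8, E=18, F=12.
Attach a pentagonal pyramid (V=6, E=10, F=6) along a 3-gon: merge 3 vertices and 3 edges, delete both glued faces → V=11, E=25, F=16.
Attach a 13-gonal bipyramid (V=15, E=39, F=26) along a 3-gon: merge 3 vertices and 3 edges, delete both glued faces → V=23, E=61, F=40.
Check: V − E + F = 23 − 61 + 40 = 2.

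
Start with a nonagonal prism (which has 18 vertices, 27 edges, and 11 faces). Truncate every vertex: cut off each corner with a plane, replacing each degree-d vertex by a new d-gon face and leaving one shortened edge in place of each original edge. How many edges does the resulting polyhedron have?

Truncation replaces each original edge-end by a new vertex, so V′ = 2E = 54.
Each original edge survives, and each old vertex of degree d contributes d new edges; summing degrees gives Σd = 2E, so E′ = E + 2E = 3E = 81.
Each original face survives and each original vertex becomes one new face: F′ = F + V = 29.

81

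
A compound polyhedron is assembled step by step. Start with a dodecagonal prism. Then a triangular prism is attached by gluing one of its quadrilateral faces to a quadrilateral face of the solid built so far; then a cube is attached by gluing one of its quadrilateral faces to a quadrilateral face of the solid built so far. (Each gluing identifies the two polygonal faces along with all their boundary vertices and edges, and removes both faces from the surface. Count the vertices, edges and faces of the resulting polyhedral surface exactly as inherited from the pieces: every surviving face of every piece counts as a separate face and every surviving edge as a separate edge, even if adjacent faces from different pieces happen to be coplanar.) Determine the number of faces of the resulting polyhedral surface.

A dodecagonal prism: V=24, E=36, F=14.
Attach a triangular prism (V=6, E=9, F=5) along a 4-gon: merge 4 vertices and 4 edges, delete both glued faces → V=26, E=41, F=17.
Attach a cube (V=8, E=12, F=6) along a 4-gon: merge 4 vertices and 4 edges, delete both glued faces → V=30, E=49, F=21.
Check: V − E + F = 30 − 49 + 21 = 2.

21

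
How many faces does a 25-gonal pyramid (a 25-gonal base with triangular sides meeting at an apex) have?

A pyramid on an n-gon base has one n-gon and n triangles: V = 25 + 1 = 26, E = 2·25 = 50, F = 25 + 1 = 26.

26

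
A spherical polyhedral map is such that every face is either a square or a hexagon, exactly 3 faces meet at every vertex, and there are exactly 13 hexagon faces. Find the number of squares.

Let x be the number of squares; then F = 13 + x.
Edge–face incidences: 2E = 6·13 + 4·x = 78 + 4x.
Every vertex has degree 3, so 3V = 2E.
Euler: V − E + F = 2 ⇒ (2E)/3 − E + (13 + x) = 2.
Multiply by 6: 2·(2E) − 3·(2E) + 6·(13 + x) = 12, i.e. 78 + 6x − (78 + 4x) = 12.
Collecting terms: 2x = 12, so x = 6.
Then 2E = 78 + 4·6 = 102, so E = 51, V = 2E/3 = 34, F = 13 + 6 = 19.

6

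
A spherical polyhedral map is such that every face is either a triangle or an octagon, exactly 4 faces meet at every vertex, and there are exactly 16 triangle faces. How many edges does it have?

Let x be the number of octagons; then F = 16 + x.
Edge–face incidences: 2E = 3·16 + 8·x = 48 + 8x.
Every vertex has degree 4, so 4V = 2E.
Euler: V − E + F = 2 ⇒ (2E)/4 − E + (16 + x) = 2.
Multiply by 8: 2·(2E) − 4·(2E) + 8·(16 + x) = 16, i.e. 128 + 8x − 2·(48 + 8x) = 16.
Collecting terms: −8x + 32 = 16, so −8x = −16, so x = 2.
Then 2E = 48 + 8·2 = 64, so E = 32, V = 2E/4 = 16, F = 16 + 2 = 18.

32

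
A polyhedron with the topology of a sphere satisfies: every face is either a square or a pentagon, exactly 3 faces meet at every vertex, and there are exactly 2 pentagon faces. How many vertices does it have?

10

Let x be the number of squares; then F = 2 + x.
Edge–face incidences: 2E = 5·2 + 4·x = 10 + 4x.
Every vertex has degree 3, so 3V = 2E.
Euler: V − E + F = 2 ⇒ (2E)/3 − E + (2 + x) = 2.
Multiply by 6: 2·(2E) − 3·(2E) + 6·(2 + x) = 12, i.e. 12 + 6x − (10 + 4x) = 12.
Collecting terms: 2x + 2 = 12, so 2x = 10, so x = 5.
Then 2E = 10 + 4·5 = 30, so E = 15, V = 2E/3 = 10, F = 2 + 5 = 7.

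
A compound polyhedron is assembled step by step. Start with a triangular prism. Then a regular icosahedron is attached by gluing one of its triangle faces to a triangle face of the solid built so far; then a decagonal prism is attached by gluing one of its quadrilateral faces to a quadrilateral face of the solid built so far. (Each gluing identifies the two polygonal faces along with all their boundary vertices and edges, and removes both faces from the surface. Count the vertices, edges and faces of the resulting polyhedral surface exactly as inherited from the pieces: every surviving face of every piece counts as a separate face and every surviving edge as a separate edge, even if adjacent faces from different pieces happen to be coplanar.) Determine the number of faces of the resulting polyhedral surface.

33

A triangular prism: V=6, E=9, F=5.
Attach a regular icosahedron (V=12, E=30, F=20) along a 3-gon: merge 3 vertices and 3 edges, delete both glued faces → V=15, E=36, F=23.
Attach a decagonal prism (V=20, E=30, F=12) along a 4-gon: merge 4 vertices and 4 edges, delete both glued faces → V=31, E=62, F=33.
Check: V − E + F = 31 − 62 + 33 = 2.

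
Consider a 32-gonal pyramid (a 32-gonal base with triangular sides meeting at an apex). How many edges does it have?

64

A pyramid on an n-gon base has one n-gon and n triangles: V = 32 + 1 = 33, E = 2·32 = 64, F = 32 + 1 = 33.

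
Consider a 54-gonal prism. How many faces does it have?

A prism on an n-gon has two n-gon bases and n rectangular sides: V = 2·54 = 108, E = 3·54 = 162, F = 54 + 2 = 56.

56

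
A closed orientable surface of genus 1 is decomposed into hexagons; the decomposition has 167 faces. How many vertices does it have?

334

χ = 2 − 2·1 = 0, and every face is a hexagon so 6F = 2E.
E = 6·167/2 = 501. Then V = 0 + E − F = 0 + 501 − 167 = 334.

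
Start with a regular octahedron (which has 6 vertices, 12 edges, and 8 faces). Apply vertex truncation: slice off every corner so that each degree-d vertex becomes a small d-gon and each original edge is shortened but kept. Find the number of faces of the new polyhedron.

14

Truncation replaces each original edge-end by a new vertex, so V′ = 2E = 24.
Each original edge survives, and each old vertex of degree d contributes d new edges; summing degrees gives Σd = 2E, so E′ = E + 2E = 3E = 36.
Each original face survives and each original vertex becomes one new face: F′ = F + V = 14.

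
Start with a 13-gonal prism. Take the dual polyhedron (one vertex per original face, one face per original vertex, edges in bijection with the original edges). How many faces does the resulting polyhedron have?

The base solid has V = 26, E = 39, F = 15.
The dual swaps V and F and preserves E: V′ = F = 15, E′ = E = 39, F′ = V = 26.

26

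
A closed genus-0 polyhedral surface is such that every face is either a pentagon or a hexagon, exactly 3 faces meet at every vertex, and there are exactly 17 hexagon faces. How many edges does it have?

81

Let x be the number of pentagons; then F = 17 + x.
Edge–face incidences: 2E = 6·17 + 5·x = 102 + 5x.
Every vertex has degree 3, so 3V = 2E.
Euler: V − E + F = 2 ⇒ (2E)/3 − E + (17 + x) = 2.
Multiply by 6: 2·(2E) − 3·(2E) + 6·(17 + x) = 12, i.e. 102 + 6x − (102 + 5x) = 12.
Collecting terms: x = 12.
Then 2E = 102 + 5·12 = 162, so E = 81, V = 2E/3 = 54, F = 17 + 12 = 29.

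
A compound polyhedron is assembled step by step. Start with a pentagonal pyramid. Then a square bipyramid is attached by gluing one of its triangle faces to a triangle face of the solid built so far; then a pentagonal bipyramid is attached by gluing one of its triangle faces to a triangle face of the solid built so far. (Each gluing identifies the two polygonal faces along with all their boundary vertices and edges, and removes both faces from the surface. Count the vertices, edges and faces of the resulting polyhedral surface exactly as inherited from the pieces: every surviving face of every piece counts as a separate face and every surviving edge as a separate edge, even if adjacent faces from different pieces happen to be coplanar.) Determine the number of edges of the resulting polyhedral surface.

A pentagonal pyramid: V=6, E=10, F=6.
Attach a square bipyramid (V=6, E=12, F=8) along a 3-gon: merge 3 vertices and 3 edges, delete both glued faces → V=9, E=19, F=12.
Attach a pentagonal bipyramid (V=7, E=15, F=10) along a 3-gon: merge 3 vertices and 3 edges, delete both glued faces → V=13, E=31, F=20.
Check: V − E + F = 13 − 31 + 20 = 2.

31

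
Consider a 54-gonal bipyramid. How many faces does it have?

108

A bipyramid over an n-gon has 2n triangular faces and n + 2 vertices: V = 54 + 2 = 56, E = 3·54 = 162, F = 2·54 = 108.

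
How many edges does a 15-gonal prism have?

A prism on an n-gon has two n-gon bases and n rectangular sides: V = 2·15 = 30, E = 3·15 = 45, F = 15 + 2 = 17.

45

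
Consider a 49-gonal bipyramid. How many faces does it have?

A bipyramid over an n-gon has 2n triangular faces and n + 2 vertices: V = 49 + 2 = 51, E = 3·49 = 147, F = 2·49 = 98.

98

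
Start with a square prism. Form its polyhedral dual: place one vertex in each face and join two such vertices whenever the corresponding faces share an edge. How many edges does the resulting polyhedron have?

12

The base solid has V = 8, E = 12, F = 6.
The dual swaps V and F and preserves E: V′ = F = 6, E′ = E = 12, F′ = V = 8.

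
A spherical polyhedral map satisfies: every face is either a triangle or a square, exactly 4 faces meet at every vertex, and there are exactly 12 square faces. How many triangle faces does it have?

8

Let x be the number of triangles; then F = 12 + x.
Edge–face incidences: 2E = 4·12 + 3·x = 48 + 3x.
Every vertex has degree 4, so 4V = 2E.
Euler: V − E + F = 2 ⇒ (2E)/4 − E + (12 + x) = 2.
Multiply by 8: 2·(2E) − 4·(2E) + 8·(12 + x) = 16, i.e. 96 + 8x − 2·(48 + 3x) = 16.
Collecting terms: 2x = 16, so x = 8.
Then 2E = 48 + 3·8 = 72, so E = 36, V = 2E/4 = 18, F = 12 + 8 = 20.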